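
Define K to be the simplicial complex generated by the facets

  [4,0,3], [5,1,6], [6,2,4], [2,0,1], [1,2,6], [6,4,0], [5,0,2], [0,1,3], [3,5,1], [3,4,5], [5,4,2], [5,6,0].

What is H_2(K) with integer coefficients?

H_2 ≅ 0.

We work with the vertex ordering 0 < 1 < 2 < 3 < 4 < 5 < 6. The simplices of K, each written with vertices in increasing order, are:

  0-simplices (7): [0], [1], [2], [3], [4], [5], [6]
  1-simplices (18): [0,1], [0,2], [0,3], [0,4], [0,5], [0,6], [1,2], [1,3], [1,5], [1,6], [2,4], [2,5], [2,6], [3,4], [3,5], [4,5], [4,6], [5,6]
  2-simplices (12): [0,1,2], [0,1,3], [0,2,5], [0,3,4], [0,4,6], [0,5,6], [1,2,6], [1,3,5], [1,5,6], [2,4,5], [2,4,6], [3,4,5]

so the chain groups are C_0 ≅ Z^7, C_1 ≅ Z^18, C_2 ≅ Z^12.

The boundary map ∂_1: C_1 → C_0 is given by ∂[p,q] = [q] − [p]. For instance
  ∂[5,6] = [6] − [5].
The resulting 7×18 matrix has rank 6, and its Smith normal form has invariant factors (1,1,1,1,1,1).

∂_2: C_2 → C_1 sends each 2-simplex [p,q,r] to [q,r] − [p,r] + [p,q]. For instance
  ∂[0,5,6] = [5,6] − [0,6] + [0,5],
  ∂[3,4,5] = [4,5] − [3,5] + [3,4].
The resulting 18×12 matrix has rank 12, and its Smith normal form has invariant factors (1,1,1,1,1,1,1,1,1,1,1,2).

Computing H_k = (kernel of ∂_k) / (image of ∂_{k+1}):

  H_2: rank ker ∂_2 − rank ∂_3 = (12 − 12) − 0 = 0, and there is no ∂_3, so H_2 = 0.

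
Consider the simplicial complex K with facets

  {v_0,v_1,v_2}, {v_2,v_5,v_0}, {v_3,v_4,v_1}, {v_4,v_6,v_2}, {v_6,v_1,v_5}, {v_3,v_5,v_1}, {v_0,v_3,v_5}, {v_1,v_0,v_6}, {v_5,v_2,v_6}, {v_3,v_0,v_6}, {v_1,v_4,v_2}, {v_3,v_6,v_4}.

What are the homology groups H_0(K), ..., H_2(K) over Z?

H_0 ≅ Z,  H_1 ≅ Z/2Z,  H_2 = 0.

Order the vertices as v_0 < v_1 < v_2 < v_3 < v_4 < v_5 < v_6. Listing each simplex with vertices in this order, K has dimension 2 with simplices:

  0-simplices (7): [v_0], [v_1], [v_2], [v_3], [v_4], [v_5], [v_6]
  1-simplices (18): (18 of them)
  2-simplices (12): (12 of them)

so the chain groups are C_0 ≅ Z^7, C_1 ≅ Z^18, C_2 ≅ Z^12.

∂_1: C_1 → C_0 is given by ∂[p,q] = [q] − [p]. For instance
  ∂[v_5,v_6] = [v_6] − [v_5].
As a 7×18 matrix over Z this has rank 6, with invariant factors (1,1,1,1,1,1).

Boundary ∂_2: C_2 → C_1 acts by ∂[p,q,r] = [q,r] − [p,r] + [p,q]. For instance
  ∂[v_0,v_1,v_2] = [v_1,v_2] − [v_0,v_2] + [v_0,v_1],
  ∂[v_0,v_3,v_6] = [v_3,v_6] − [v_0,v_6] + [v_0,v_3].
As a 18×12 matrix over Z this has rank 12, with invariant factors (1,1,1,1,1,1,1,1,1,1,1,2).

Computing H_k = (kernel of ∂_k) / (image of ∂_{k+1}):

  H_0: rank C_0 − rank ∂_1 = 7 − 6 = 1, and the invariant factors of ∂_1 are all 1, so H_0 ≅ Z.
  H_1: rank ker ∂_1 − rank ∂_2 = (18 − 6) − 12 = 0, and ∂_2 has invariant factor 2 > 1, so H_1 ≅ Z/2Z.
  H_2: rank ker ∂_2 − rank ∂_3 = (12 − 12) − 0 = 0, and there is no ∂_3, so H_2 ≅ 0.

(K is a triangulation of the real projective plane RP^2.)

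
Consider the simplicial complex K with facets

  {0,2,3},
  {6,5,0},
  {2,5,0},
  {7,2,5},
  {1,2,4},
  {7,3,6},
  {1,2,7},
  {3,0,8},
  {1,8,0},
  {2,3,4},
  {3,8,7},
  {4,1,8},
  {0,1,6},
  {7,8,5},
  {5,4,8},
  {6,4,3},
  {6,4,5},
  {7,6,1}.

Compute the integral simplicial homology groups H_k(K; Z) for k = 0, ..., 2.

H_0 ≅ Z,  H_1 ≅ Z^2,  H_2 ≅ Z.

Order the vertices as 0 < 1 < 2 < 3 < 4 < 5 < 6 < 7 < 8. Listing each simplex with vertices in this order, K has dimension 2 with simplices:

  0-simplices (9): [0], [1], [2], [3], [4], [5], [6], [7], [8]
  1-simplices (27): (27 of them)
  2-simplices (18): [0,1,6], [0,1,8], [0,2,3], [0,2,5], [0,3,8], [0,5,6], [1,2,4], [1,2,7], [1,4,8], [1,6,7], [2,3,4], [2,5,7], [3,4,6], [3,6,7], [3,7,8], [4,5,6], [4,5,8], [5,7,8]

so the chain groups are C_0 ≅ Z^9, C_1 ≅ Z^27, C_2 ≅ Z^18.

Boundary ∂_1: C_1 → C_0 is given by ∂[p,q] = [q] − [p].
As a 9×27 matrix over Z this has rank 8, with invariant factors (1,1,1,1,1,1,1,1).

Boundary ∂_2: C_2 → C_1 maps a triangle to the signed sum of its edges. For instance
  ∂[0,5,6] = [5,6] − [0,6] + [0,5],
  ∂[0,2,5] = [2,5] − [0,5] + [0,2].
The resulting 27×18 matrix has rank 17, and its Smith normal form has invariant factors (1,1,1,1,1,1,1,1,1,1,1,1,1,1,1,1,1).

Computing H_k = (kernel of ∂_k) / (image of ∂_{k+1}):

  H_0: rank C_0 − rank ∂_1 = 9 − 8 = 1, and the invariant factors of ∂_1 are all 1, so H_0 ≅ Z.
  H_1: rank ker ∂_1 − rank ∂_2 = (27 − 8) − 17 = 2, and the invariant factors of ∂_2 are all 1, so H_1 ≅ Z^2.
  H_2: rank ker ∂_2 − rank ∂_3 = (18 − 17) − 0 = 1, and there is no ∂_3, so H_2 ≅ Z.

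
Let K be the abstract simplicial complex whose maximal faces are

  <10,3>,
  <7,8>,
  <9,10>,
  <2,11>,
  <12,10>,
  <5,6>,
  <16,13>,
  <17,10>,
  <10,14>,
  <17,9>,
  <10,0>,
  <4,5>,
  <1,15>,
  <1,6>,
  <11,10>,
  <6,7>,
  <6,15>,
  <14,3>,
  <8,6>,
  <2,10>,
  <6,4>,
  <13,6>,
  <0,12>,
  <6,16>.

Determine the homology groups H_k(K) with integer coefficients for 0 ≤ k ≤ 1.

H_0 ≅ Z^2,  H_1 ≅ Z^8.

K has 18 vertices, 24 edges.
rank ∂_0 = 0, rank ∂_1 = 16 ⇒ b_0 = 18 − 0 − 16 = 2; all invariant factors of ∂_1 are 1 so no torsion. So H_0 ≅ Z^2.
rank ∂_1 = 16, rank ∂_2 = 0 ⇒ b_1 = 24 − 16 − 0 = 8. So H_1 ≅ Z^8.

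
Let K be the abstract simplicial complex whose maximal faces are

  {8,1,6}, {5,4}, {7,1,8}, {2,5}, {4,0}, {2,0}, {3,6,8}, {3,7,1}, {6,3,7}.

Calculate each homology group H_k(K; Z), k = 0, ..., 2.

H_0 ≅ Z^2,  H_1 ≅ Z^2,  H_2 = 0.

We work with the vertex ordering 0 < 1 < 2 < 3 < 4 < 5 < 6 < 7 < 8. The simplices of K, each written with vertices in increasing order, are:

  0-simplices (9): [0], [1], [2], [3], [4], [5], [6], [7], [8]
  1-simplices (14): [0,2], [0,4], [1,3], [1,6], [1,7], [1,8], [2,5], [3,6], [3,7], [3,8], [4,5], [6,7], [6,8], [7,8]
  2-simplices (5): [1,3,7], [1,6,8], [1,7,8], [3,6,7], [3,6,8]

giving chain groups C_0 ≅ Z^9, C_1 ≅ Z^14, C_2 ≅ Z^5.

∂_1: C_1 → C_0 maps an edge to its endpoints' difference, ∂[p,q] = q − p.
The resulting 9×14 matrix has rank 7, and its Smith normal form has invariant factors (1,1,1,1,1,1,1).

The boundary map ∂_2: C_2 → C_1 sends each 2-simplex [p,q,r] to [q,r] − [p,r] + [p,q]. For instance
  ∂[1,6,8] = [6,8] − [1,8] + [1,6],
  ∂[1,3,7] = [3,7] − [1,7] + [1,3].
As a 14×5 matrix over Z this has rank 5, with invariant factors (1,1,1,1,1).

From H_k ≅ ker(∂_k) / im(∂_{k+1}) we obtain:

  H_0: rank C_0 − rank ∂_1 = 9 − 7 = 2, and the invariant factors of ∂_1 are all 1, so H_0 ≅ Z^2.
  H_1: rank ker ∂_1 − rank ∂_2 = (14 − 7) − 5 = 2, and the invariant factors of ∂_2 are all 1, so H_1 ≅ Z^2.
  H_2: rank ker ∂_2 − rank ∂_3 = (5 − 5) − 0 = 0, and there is no ∂_3, so H_2 ≅ 0.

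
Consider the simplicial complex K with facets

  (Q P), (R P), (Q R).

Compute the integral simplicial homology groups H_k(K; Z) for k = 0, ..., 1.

Order the vertices as P < Q < R. Listing each simplex with vertices in this order, K has dimension 1 with simplices:

  0-simplices (3): P, Q, R
  1-simplices (3): PQ, PR, QR

giving chain groups C_0 ≅ Z^3, C_1 ≅ Z^3.

The boundary map ∂_1: C_1 → C_0 sends each edge [p,q] (with p < q) to q − p. For instance
  ∂QR = R − Q.
The resulting 3×3 matrix has rank 2, and its Smith normal form has invariant factors (1,1).

Now H_k = ker ∂_k / im ∂_{k+1}, so:

  H_0: rank C_0 − rank ∂_1 = 3 − 2 = 1, and the invariant factors of ∂_1 are all 1, so H_0 ≅ Z.
  H_1: rank ker ∂_1 − rank ∂_2 = (3 − 2) − 0 = 1, and there is no ∂_2, so H_1 ≅ Z.

(K is a triangulation of the circle S^1.)

H_0 = Z,  H_1 = Z.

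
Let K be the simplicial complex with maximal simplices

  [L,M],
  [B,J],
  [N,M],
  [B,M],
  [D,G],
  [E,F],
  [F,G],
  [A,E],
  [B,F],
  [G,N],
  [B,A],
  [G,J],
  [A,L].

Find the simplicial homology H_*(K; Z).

H_0 ≅ Z,  H_1 ≅ Z^4.

K has 10 vertices, 13 edges.
rank ∂_0 = 0, rank ∂_1 = 9 ⇒ b_0 = 10 − 0 − 9 = 1; all invariant factors of ∂_1 are 1 so no torsion. So H_0 ≅ Z.
rank ∂_1 = 9, rank ∂_2 = 0 ⇒ b_1 = 13 − 9 − 0 = 4. So H_1 ≅ Z^4.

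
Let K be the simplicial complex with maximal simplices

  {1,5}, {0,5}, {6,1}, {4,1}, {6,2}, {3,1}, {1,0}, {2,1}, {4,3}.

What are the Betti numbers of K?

Fix the vertex order 0 < 1 < 2 < 3 < 4 < 5 < 6 and write every simplex with vertices in increasing order. Then dim K = 1 and the simplices of K are:

  0-simplices (7): [0], [1], [2], [3], [4], [5], [6]
  1-simplices (9): [0,1], [0,5], [1,2], [1,3], [1,4], [1,5], [1,6], [2,6], [3,4]

giving chain groups C_0 ≅ Z^7, C_1 ≅ Z^9.

Boundary ∂_1: C_1 → C_0 is given by ∂[p,q] = [q] − [p]. For instance
  ∂[1,6] = [6] − [1].
This gives a 7×9 integer matrix of rank 6; reducing to Smith normal form yields diagonal entries (1,1,1,1,1,1).

Computing H_k = (kernel of ∂_k) / (image of ∂_{k+1}):

  H_0: rank C_0 − rank ∂_1 = 7 − 6 = 1, and the invariant factors of ∂_1 are all 1, so H_0 ≅ Z.
  H_1: rank ker ∂_1 − rank ∂_2 = (9 − 6) − 0 = 3, and there is no ∂_2, so H_1 ≅ Z^3.

Hence the Betti numbers are b_0 = 1, b_1 = 3.

b_0 = 1, b_1 = 3.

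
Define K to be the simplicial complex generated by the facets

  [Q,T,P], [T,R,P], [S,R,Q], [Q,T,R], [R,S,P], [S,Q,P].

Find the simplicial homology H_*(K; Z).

Take the total order P < Q < R < S < T on the vertex set. Then K (dimension 2) consists of the simplices:

  0-simplices (5): P, Q, R, S, T
  1-simplices (9): PQ, PR, PS, PT, QR, QS, QT, RS, RT
  2-simplices (6): PQS, PQT, PRS, PRT, QRS, QRT

so the chain groups are C_0 ≅ Z^5, C_1 ≅ Z^9, C_2 ≅ Z^6.

The boundary map ∂_1: C_1 → C_0 is given by ∂[p,q] = [q] − [p].
As a 5×9 matrix over Z this has rank 4, with invariant factors (1,1,1,1).

∂_2: C_2 → C_1 sends each 2-simplex [p,q,r] to [q,r] − [p,r] + [p,q]. For instance
  ∂PRS = RS − PS + PR,
  ∂QRS = RS − QS + QR.
This gives a 9×6 integer matrix of rank 5; reducing to Smith normal form yields diagonal entries (1,1,1,1,1).

Reading off H_k = ker ∂_k / im ∂_{k+1}:

  H_0: rank C_0 − rank ∂_1 = 5 − 4 = 1, and the invariant factors of ∂_1 are all 1, so H_0 = Z.
  H_1: rank ker ∂_1 − rank ∂_2 = (9 − 4) − 5 = 0, and the invariant factors of ∂_2 are all 1, so H_1 = 0.
  H_2: rank ker ∂_2 − rank ∂_3 = (6 − 5) − 0 = 1, and there is no ∂_3, so H_2 = Z.

As a check, the Euler characteristic is 5 − 9 + 6 = 2, which agrees with 1 − 0 + 1 = 2.
(K is a triangulation of the 2-sphere S^2.)

H_0 = Z,  H_1 = 0,  H_2 = Z.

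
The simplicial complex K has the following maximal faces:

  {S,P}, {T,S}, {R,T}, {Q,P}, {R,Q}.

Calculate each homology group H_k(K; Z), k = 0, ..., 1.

Order the vertices as P < Q < R < S < T. Listing each simplex with vertices in this order, K has dimension 1 with simplices:

  0-simplices (5): P, Q, R, S, T
  1-simplices (5): PQ, PS, QR, RT, ST

so the chain groups are C_0 ≅ Z^5, C_1 ≅ Z^5.

The boundary map ∂_1: C_1 → C_0 is given by ∂[p,q] = [q] − [p]. For instance
  ∂PQ = Q − P.
This gives a 5×5 integer matrix of rank 4; reducing to Smith normal form yields diagonal entries (1,1,1,1).

Now H_k = ker ∂_k / im ∂_{k+1}, so:

  H_0: rank C_0 − rank ∂_1 = 5 − 4 = 1, and the invariant factors of ∂_1 are all 1, so H_0 ≅ Z.
  H_1: rank ker ∂_1 − rank ∂_2 = (5 − 4) − 0 = 1, and there is no ∂_2, so H_1 ≅ Z.

As a check, the Euler characteristic is 5 − 5 = 0, which agrees with 1 − 1 = 0.

H_0 = Z,  H_1 = Z.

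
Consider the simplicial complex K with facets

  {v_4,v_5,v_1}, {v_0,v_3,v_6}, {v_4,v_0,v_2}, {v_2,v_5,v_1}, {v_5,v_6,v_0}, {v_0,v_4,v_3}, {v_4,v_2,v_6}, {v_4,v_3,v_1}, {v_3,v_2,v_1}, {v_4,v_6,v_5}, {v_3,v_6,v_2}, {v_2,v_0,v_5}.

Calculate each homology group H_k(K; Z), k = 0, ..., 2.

H_0 ≅ Z,  H_1 ≅ Z/2,  H_2 = 0.

We work with the vertex ordering v_0 < v_1 < v_2 < v_3 < v_4 < v_5 < v_6. The simplices of K, each written with vertices in increasing order, are:

  0-simplices (7): [v_0], [v_1], [v_2], [v_3], [v_4], [v_5], [v_6]
  1-simplices (18): (18 of them)
  2-simplices (12): (12 of them)

so the chain groups are C_0 ≅ Z^7, C_1 ≅ Z^18, C_2 ≅ Z^12.

Boundary ∂_1: C_1 → C_0 is given by ∂[p,q] = [q] − [p]. For instance
  ∂[v_0,v_5] = [v_5] − [v_0].
The resulting 7×18 matrix has rank 6, and its Smith normal form has invariant factors (1,1,1,1,1,1).

∂_2: C_2 → C_1 acts by ∂[p,q,r] = [q,r] − [p,r] + [p,q]. For instance
  ∂[v_1,v_2,v_5] = [v_2,v_5] − [v_1,v_5] + [v_1,v_2],
  ∂[v_0,v_2,v_5] = [v_2,v_5] − [v_0,v_5] + [v_0,v_2].
The 18×12 boundary matrix has rank 12 and Smith normal form diag(1,1,1,1,1,1,1,1,1,1,1,2).

Computing H_k = (kernel of ∂_k) / (image of ∂_{k+1}):

  H_0: rank C_0 − rank ∂_1 = 7 − 6 = 1, and the invariant factors of ∂_1 are all 1, so H_0 = Z.
  H_1: rank ker ∂_1 − rank ∂_2 = (18 − 6) − 12 = 0, and ∂_2 has invariant factor 2 > 1, so H_1 = Z/2.
  H_2: rank ker ∂_2 − rank ∂_3 = (12 − 12) − 0 = 0, and there is no ∂_3, so H_2 = 0.

As a check, the Euler characteristic is 7 − 18 + 12 = 1, which agrees with 1 − 0 + 0 = 1.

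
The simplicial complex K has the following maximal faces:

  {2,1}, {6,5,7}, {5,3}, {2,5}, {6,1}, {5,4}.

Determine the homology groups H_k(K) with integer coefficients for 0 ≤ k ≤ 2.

We work with the vertex ordering 1 < 2 < 3 < 4 < 5 < 6 < 7. The simplices of K, each written with vertices in increasing order, are:

  0-simplices (7): [1], [2], [3], [4], [5], [6], [7]
  1-simplices (8): [1,2], [1,6], [2,5], [3,5], [4,5], [5,6], [5,7], [6,7]
  2-simplices (1): [5,6,7]

Hence C_0 ≅ Z^7, C_1 ≅ Z^8, C_2 ≅ Z^1.

Boundary ∂_1: C_1 → C_0 maps an edge to its endpoints' difference, ∂[p,q] = q − p. For instance
  ∂[1,2] = [2] − [1].
This gives a 7×8 integer matrix of rank 6; reducing to Smith normal form yields diagonal entries (1,1,1,1,1,1).

The boundary map ∂_2: C_2 → C_1 acts by ∂[p,q,r] = [q,r] − [p,r] + [p,q]. For instance
  ∂[5,6,7] = [6,7] − [5,7] + [5,6].
As a 8×1 matrix over Z this has rank 1, with invariant factors (1).

Computing H_k = (kernel of ∂_k) / (image of ∂_{k+1}):

  H_0: rank C_0 − rank ∂_1 = 7 − 6 = 1, and the invariant factors of ∂_1 are all 1, so H_0 ≅ Z.
  H_1: rank ker ∂_1 − rank ∂_2 = (8 − 6) − 1 = 1, and the invariant factors of ∂_2 are all 1, so H_1 ≅ Z.
  H_2: rank ker ∂_2 − rank ∂_3 = (1 − 1) − 0 = 0, and there is no ∂_3, so H_2 ≅ 0.

As a check, the Euler characteristic is 7 − 8 + 1 = 0, which agrees with 1 − 1 + 0 = 0.

H_0 ≅ Z,  H_1 ≅ Z,  H_2 = 0.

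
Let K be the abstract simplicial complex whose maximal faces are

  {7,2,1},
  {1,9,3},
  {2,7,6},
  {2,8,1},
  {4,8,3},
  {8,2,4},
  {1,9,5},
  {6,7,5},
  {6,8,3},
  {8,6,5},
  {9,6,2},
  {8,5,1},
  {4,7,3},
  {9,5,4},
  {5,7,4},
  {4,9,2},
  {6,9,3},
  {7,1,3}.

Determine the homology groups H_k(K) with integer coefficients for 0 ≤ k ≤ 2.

H_0 ≅ Z,  H_1 ≅ Z^2,  H_2 ≅ Z.

Fix the vertex order 1 < 2 < 3 < 4 < 5 < 6 < 7 < 8 < 9 and write every simplex with vertices in increasing order. Then dim K = 2 and the simplices of K are:

  0-simplices (9): [1], [2], [3], [4], [5], [6], [7], [8], [9]
  1-simplices (27): (27 of them)
  2-simplices (18): [1,2,7], [1,2,8], [1,3,7], [1,3,9], [1,5,8], [1,5,9], [2,4,8], [2,4,9], [2,6,7], [2,6,9], [3,4,7], [3,4,8], [3,6,8], [3,6,9], [4,5,7], [4,5,9], [5,6,7], [5,6,8]

Hence C_0 ≅ Z^9, C_1 ≅ Z^27, C_2 ≅ Z^18.

∂_1: C_1 → C_0 sends each edge [p,q] (with p < q) to q − p. For instance
  ∂[5,7] = [7] − [5].
As a 9×27 matrix over Z this has rank 8, with invariant factors (1,1,1,1,1,1,1,1).

∂_2: C_2 → C_1 acts by ∂[p,q,r] = [q,r] − [p,r] + [p,q]. For instance
  ∂[1,3,7] = [3,7] − [1,7] + [1,3],
  ∂[2,6,7] = [6,7] − [2,7] + [2,6].
As a 27×18 matrix over Z this has rank 17, with invariant factors (1,1,1,1,1,1,1,1,1,1,1,1,1,1,1,1,1).

Reading off H_k = ker ∂_k / im ∂_{k+1}:

  H_0: rank C_0 − rank ∂_1 = 9 − 8 = 1, and the invariant factors of ∂_1 are all 1, so H_0 ≅ Z.
  H_1: rank ker ∂_1 − rank ∂_2 = (27 − 8) − 17 = 2, and the invariant factors of ∂_2 are all 1, so H_1 ≅ Z^2.
  H_2: rank ker ∂_2 − rank ∂_3 = (18 − 17) − 0 = 1, and there is no ∂_3, so H_2 ≅ Z.

(K is a triangulation of the torus T^2.)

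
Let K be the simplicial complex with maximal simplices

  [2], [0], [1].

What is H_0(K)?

H_0 ≅ Z^3.

Fix the vertex order 0 < 1 < 2 and write every simplex with vertices in increasing order. Then dim K = 0 and the simplices of K are:

  0-simplices (3): [0], [1], [2]

so the chain groups are C_0 ≅ Z^3.

Computing H_k = (kernel of ∂_k) / (image of ∂_{k+1}):

  H_0: rank C_0 − rank ∂_1 = 3 − 0 = 3, and there is no ∂_1, so H_0 = Z^3.

(K is a triangulation of a set of 3 points.)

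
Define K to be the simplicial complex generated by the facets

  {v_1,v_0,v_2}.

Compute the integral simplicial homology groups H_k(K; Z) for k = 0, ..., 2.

H_0 ≅ Z,  H_1 = 0,  H_2 = 0.

Take the total order v_0 < v_1 < v_2 on the vertex set. Then K (dimension 2) consists of the simplices:

  0-simplices (3): [v_0], [v_1], [v_2]
  1-simplices (3): [v_0,v_1], [v_0,v_2], [v_1,v_2]
  2-simplices (1): [v_0,v_1,v_2]

so the chain groups are C_0 ≅ Z^3, C_1 ≅ Z^3, C_2 ≅ Z^1.

The boundary map ∂_1: C_1 → C_0 is given by ∂[p,q] = [q] − [p].
As a 3×3 matrix over Z this has rank 2, with invariant factors (1,1).

The boundary map ∂_2: C_2 → C_1 acts by ∂[p,q,r] = [q,r] − [p,r] + [p,q]. For instance
  ∂[v_0,v_1,v_2] = [v_1,v_2] − [v_0,v_2] + [v_0,v_1].
The resulting 3×1 matrix has rank 1, and its Smith normal form has invariant factors (1).

Reading off H_k = ker ∂_k / im ∂_{k+1}:

  H_0: rank C_0 − rank ∂_1 = 3 − 2 = 1, and the invariant factors of ∂_1 are all 1, so H_0 = Z.
  H_1: rank ker ∂_1 − rank ∂_2 = (3 − 2) − 1 = 0, and the invariant factors of ∂_2 are all 1, so H_1 = 0.
  H_2: rank ker ∂_2 − rank ∂_3 = (1 − 1) − 0 = 0, and there is no ∂_3, so H_2 = 0.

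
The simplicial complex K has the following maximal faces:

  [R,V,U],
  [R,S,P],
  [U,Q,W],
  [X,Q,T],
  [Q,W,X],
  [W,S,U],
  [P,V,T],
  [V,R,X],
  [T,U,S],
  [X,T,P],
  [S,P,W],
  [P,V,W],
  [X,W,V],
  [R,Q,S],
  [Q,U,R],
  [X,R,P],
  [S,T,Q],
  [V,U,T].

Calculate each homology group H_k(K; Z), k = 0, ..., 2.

K has 9 vertices, 27 edges, 18 triangles.
rank ∂_0 = 0, rank ∂_1 = 8 ⇒ b_0 = 9 − 0 − 8 = 1; all invariant factors of ∂_1 are 1 so no torsion. So H_0 = Z.
rank ∂_1 = 8, rank ∂_2 = 18 ⇒ b_1 = 27 − 8 − 18 = 1; ∂_2 has invariant factor(s) [2] giving torsion. So H_1 = Z ⊕ Z/2Z.
rank ∂_2 = 18, rank ∂_3 = 0 ⇒ b_2 = 18 − 18 − 0 = 0. So H_2 = 0.

H_0 = Z,  H_1 = Z ⊕ Z/2Z,  H_2 = 0.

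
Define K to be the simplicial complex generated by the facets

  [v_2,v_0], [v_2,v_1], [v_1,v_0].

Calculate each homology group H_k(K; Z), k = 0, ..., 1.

We work with the vertex ordering v_0 < v_1 < v_2. The simplices of K, each written with vertices in increasing order, are:

  0-simplices (3): [v_0], [v_1], [v_2]
  1-simplices (3): [v_0,v_1], [v_0,v_2], [v_1,v_2]

Hence C_0 ≅ Z^3, C_1 ≅ Z^3.

The boundary map ∂_1: C_1 → C_0 sends each edge [p,q] (with p < q) to q − p. For instance
  ∂[v_1,v_2] = [v_2] − [v_1].
The 3×3 boundary matrix has rank 2 and Smith normal form diag(1,1).

From H_k ≅ ker(∂_k) / im(∂_{k+1}) we obtain:

  H_0: rank C_0 − rank ∂_1 = 3 − 2 = 1, and the invariant factors of ∂_1 are all 1, so H_0 ≅ Z.
  H_1: rank ker ∂_1 − rank ∂_2 = (3 − 2) − 0 = 1, and there is no ∂_2, so H_1 ≅ Z.

(K is a triangulation of the circle S^1.)

H_0 ≅ Z,  H_1 ≅ Z.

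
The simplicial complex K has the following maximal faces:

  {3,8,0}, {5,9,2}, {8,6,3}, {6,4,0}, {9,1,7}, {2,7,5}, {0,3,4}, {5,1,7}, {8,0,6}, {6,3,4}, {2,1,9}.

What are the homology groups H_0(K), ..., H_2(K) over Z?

K has 10 vertices, 19 edges, 11 triangles.
rank ∂_0 = 0, rank ∂_1 = 8 ⇒ b_0 = 10 − 0 − 8 = 2; all invariant factors of ∂_1 are 1 so no torsion. So H_0 = Z^2.
rank ∂_1 = 8, rank ∂_2 = 10 ⇒ b_1 = 19 − 8 − 10 = 1; all invariant factors of ∂_2 are 1 so no torsion. So H_1 = Z.
rank ∂_2 = 10, rank ∂_3 = 0 ⇒ b_2 = 11 − 10 − 0 = 1. So H_2 = Z.

H_0 ≅ Z^2,  H_1 ≅ Z,  H_2 ≅ Z.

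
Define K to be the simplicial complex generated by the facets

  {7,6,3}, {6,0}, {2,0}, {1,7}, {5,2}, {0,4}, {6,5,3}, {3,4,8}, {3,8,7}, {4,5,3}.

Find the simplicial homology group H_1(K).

Fix the vertex order 0 < 1 < 2 < 3 < 4 < 5 < 6 < 7 < 8 and write every simplex with vertices in increasing order. Then dim K = 2 and the simplices of K are:

  0-simplices (9): [0], [1], [2], [3], [4], [5], [6], [7], [8]
  1-simplices (15): [0,2], [0,4], [0,6], [1,7], [2,5], [3,4], [3,5], [3,6], [3,7], [3,8], [4,5], [4,8], [5,6], [6,7], [7,8]
  2-simplices (5): [3,4,5], [3,4,8], [3,5,6], [3,6,7], [3,7,8]

giving chain groups C_0 ≅ Z^9, C_1 ≅ Z^15, C_2 ≅ Z^5.

The boundary map ∂_1: C_1 → C_0 is given by ∂[p,q] = [q] − [p].
The resulting 9×15 matrix has rank 8, and its Smith normal form has invariant factors (1,1,1,1,1,1,1,1).

∂_2: C_2 → C_1 sends each 2-simplex [p,q,r] to [q,r] − [p,r] + [p,q]. For instance
  ∂[3,5,6] = [5,6] − [3,6] + [3,5],
  ∂[3,4,8] = [4,8] − [3,8] + [3,4].
This gives a 15×5 integer matrix of rank 5; reducing to Smith normal form yields diagonal entries (1,1,1,1,1).

From H_k ≅ ker(∂_k) / im(∂_{k+1}) we obtain:

  H_1: rank ker ∂_1 − rank ∂_2 = (15 − 8) − 5 = 2, and the invariant factors of ∂_2 are all 1, so H_1 ≅ Z^2.

H_1 = Z^2.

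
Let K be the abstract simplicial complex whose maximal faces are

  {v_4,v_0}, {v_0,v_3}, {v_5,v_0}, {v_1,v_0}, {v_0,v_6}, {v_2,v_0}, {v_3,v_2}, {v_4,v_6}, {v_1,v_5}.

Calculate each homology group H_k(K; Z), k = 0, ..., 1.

H_0 = Z,  H_1 = Z^3.

Fix the vertex order v_0 < v_1 < v_2 < v_3 < v_4 < v_5 < v_6 and write every simplex with vertices in increasing order. Then dim K = 1 and the simplices of K are:

  0-simplices (7): [v_0], [v_1], [v_2], [v_3], [v_4], [v_5], [v_6]
  1-simplices (9): [v_0,v_1], [v_0,v_2], [v_0,v_3], [v_0,v_4], [v_0,v_5], [v_0,v_6], [v_1,v_5], [v_2,v_3], [v_4,v_6]

so the chain groups are C_0 ≅ Z^7, C_1 ≅ Z^9.

Boundary ∂_1: C_1 → C_0 sends each edge [p,q] (with p < q) to q − p.
As a 7×9 matrix over Z this has rank 6, with invariant factors (1,1,1,1,1,1).

From H_k ≅ ker(∂_k) / im(∂_{k+1}) we obtain:

  H_0: rank C_0 − rank ∂_1 = 7 − 6 = 1, and the invariant factors of ∂_1 are all 1, so H_0 = Z.
  H_1: rank ker ∂_1 − rank ∂_2 = (9 − 6) − 0 = 3, and there is no ∂_2, so H_1 = Z^3.

(K is a triangulation of a wedge of 3 circles.)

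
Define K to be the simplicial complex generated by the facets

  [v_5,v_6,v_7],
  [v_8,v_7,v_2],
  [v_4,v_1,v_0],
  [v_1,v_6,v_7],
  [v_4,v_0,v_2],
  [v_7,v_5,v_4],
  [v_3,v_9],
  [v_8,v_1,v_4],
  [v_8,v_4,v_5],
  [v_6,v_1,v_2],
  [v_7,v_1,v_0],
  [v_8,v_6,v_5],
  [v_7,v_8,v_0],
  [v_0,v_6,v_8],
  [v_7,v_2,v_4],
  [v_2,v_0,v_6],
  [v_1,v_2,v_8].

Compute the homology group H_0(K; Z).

H_0 ≅ Z^2.

Order the vertices as v_0 < v_1 < v_2 < v_3 < v_4 < v_5 < v_6 < v_7 < v_8 < v_9. Listing each simplex with vertices in this order, K has dimension 2 with simplices:

  0-simplices (10): [v_0], [v_1], [v_2], [v_3], [v_4], [v_5], [v_6], [v_7], [v_8], [v_9]
  1-simplices (25): (25 of them)
  2-simplices (16): (16 of them)

giving chain groups C_0 ≅ Z^10, C_1 ≅ Z^25, C_2 ≅ Z^16.

The boundary map ∂_1: C_1 → C_0 maps an edge to its endpoints' difference, ∂[p,q] = q − p.
The 10×25 boundary matrix has rank 8 and Smith normal form diag(1,1,1,1,1,1,1,1).

The boundary map ∂_2: C_2 → C_1 maps a triangle to the signed sum of its edges. For instance
  ∂[v_0,v_7,v_8] = [v_7,v_8] − [v_0,v_8] + [v_0,v_7],
  ∂[v_2,v_4,v_7] = [v_4,v_7] − [v_2,v_7] + [v_2,v_4].
This gives a 25×16 integer matrix of rank 15; reducing to Smith normal form yields diagonal entries (1,1,1,1,1,1,1,1,1,1,1,1,1,1,1).

Now H_k = ker ∂_k / im ∂_{k+1}, so:

  H_0: rank C_0 − rank ∂_1 = 10 − 8 = 2, and the invariant factors of ∂_1 are all 1, so H_0 = Z^2.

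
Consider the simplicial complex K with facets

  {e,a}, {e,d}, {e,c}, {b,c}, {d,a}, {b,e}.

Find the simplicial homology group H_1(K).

H_1 = Z^2.

Fix the vertex order a < b < c < d < e and write every simplex with vertices in increasing order. Then dim K = 1 and the simplices of K are:

  0-simplices (5): a, b, c, d, e
  1-simplices (6): ad, ae, bc, be, ce, de

Hence C_0 ≅ Z^5, C_1 ≅ Z^6.

∂_1: C_1 → C_0 maps an edge to its endpoints' difference, ∂[p,q] = q − p.
This gives a 5×6 integer matrix of rank 4; reducing to Smith normal form yields diagonal entries (1,1,1,1).

Computing H_k = (kernel of ∂_k) / (image of ∂_{k+1}):

  H_1: rank ker ∂_1 − rank ∂_2 = (6 − 4) − 0 = 2, and there is no ∂_2, so H_1 = Z^2.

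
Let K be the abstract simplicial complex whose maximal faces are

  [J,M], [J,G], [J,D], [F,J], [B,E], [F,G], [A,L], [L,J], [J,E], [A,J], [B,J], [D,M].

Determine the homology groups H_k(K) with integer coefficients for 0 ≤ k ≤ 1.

K has 9 vertices, 12 edges.
rank ∂_0 = 0, rank ∂_1 = 8 ⇒ b_0 = 9 − 0 − 8 = 1; all invariant factors of ∂_1 are 1 so no torsion. So H_0 ≅ Z.
rank ∂_1 = 8, rank ∂_2 = 0 ⇒ b_1 = 12 − 8 − 0 = 4. So H_1 ≅ Z^4.

H_0 = Z,  H_1 = Z^4.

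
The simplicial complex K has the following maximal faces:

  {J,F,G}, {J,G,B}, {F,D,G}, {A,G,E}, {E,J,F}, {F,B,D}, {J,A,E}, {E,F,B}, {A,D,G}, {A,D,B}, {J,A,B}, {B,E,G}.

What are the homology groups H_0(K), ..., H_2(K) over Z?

Order the vertices as A < B < D < E < F < G < J. Listing each simplex with vertices in this order, K has dimension 2 with simplices:

  0-simplices (7): A, B, D, E, F, G, J
  1-simplices (18): AB, AD, AE, AG, AJ, BD, BE, BF, BG, BJ, DF, DG, EF, EG, EJ, FG, FJ, GJ
  2-simplices (12): ABD, ABJ, ADG, AEG, AEJ, BDF, BEF, BEG, BGJ, DFG, EFJ, FGJ

so the chain groups are C_0 ≅ Z^7, C_1 ≅ Z^18, C_2 ≅ Z^12.

∂_1: C_1 → C_0 sends each edge [p,q] (with p < q) to q − p. For instance
  ∂EF = F − E.
The resulting 7×18 matrix has rank 6, and its Smith normal form has invariant factors (1,1,1,1,1,1).

The boundary map ∂_2: C_2 → C_1 acts by ∂[p,q,r] = [q,r] − [p,r] + [p,q]. For instance
  ∂BEF = EF − BF + BE,
  ∂AEJ = EJ − AJ + AE.
The resulting 18×12 matrix has rank 12, and its Smith normal form has invariant factors (1,1,1,1,1,1,1,1,1,1,1,2).

From H_k ≅ ker(∂_k) / im(∂_{k+1}) we obtain:

  H_0: rank C_0 − rank ∂_1 = 7 − 6 = 1, and the invariant factors of ∂_1 are all 1, so H_0 ≅ Z.
  H_1: rank ker ∂_1 − rank ∂_2 = (18 − 6) − 12 = 0, and ∂_2 has invariant factor 2 > 1, so H_1 ≅ Z_2.
  H_2: rank ker ∂_2 − rank ∂_3 = (12 − 12) − 0 = 0, and there is no ∂_3, so H_2 ≅ 0.

H_0 ≅ Z,  H_1 ≅ Z_2,  H_2 = 0.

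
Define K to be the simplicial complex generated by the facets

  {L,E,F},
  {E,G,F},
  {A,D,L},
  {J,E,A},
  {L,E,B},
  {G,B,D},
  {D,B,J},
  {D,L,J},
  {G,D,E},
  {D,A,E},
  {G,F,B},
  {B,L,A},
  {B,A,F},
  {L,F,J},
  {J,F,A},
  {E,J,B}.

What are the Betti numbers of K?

Take the total order A < B < D < E < F < G < J < L on the vertex set. Then K (dimension 2) consists of the simplices:

  0-simplices (8): A, B, D, E, F, G, J, L
  1-simplices (24): AB, AD, AE, AF, AJ, AL, BD, BE, BF, BG, BJ, BL, DE, DG, DJ, DL, EF, EG, EJ, EL, FG, FJ, FL, JL
  2-simplices (16): ABF, ABL, ADE, ADL, AEJ, AFJ, BDG, BDJ, BEJ, BEL, BFG, DEG, DJL, EFG, EFL, FJL

so the chain groups are C_0 ≅ Z^8, C_1 ≅ Z^24, C_2 ≅ Z^16.

∂_1: C_1 → C_0 maps an edge to its endpoints' difference, ∂[p,q] = q − p.
The 8×24 boundary matrix has rank 7 and Smith normal form diag(1,1,1,1,1,1,1).

The boundary map ∂_2: C_2 → C_1 sends each 2-simplex [p,q,r] to [q,r] − [p,r] + [p,q]. For instance
  ∂BEL = EL − BL + BE,
  ∂ABF = BF − AF + AB.
The resulting 24×16 matrix has rank 15, and its Smith normal form has invariant factors (1,1,1,1,1,1,1,1,1,1,1,1,1,1,1).

Now H_k = ker ∂_k / im ∂_{k+1}, so:

  H_0: rank C_0 − rank ∂_1 = 8 − 7 = 1, and the invariant factors of ∂_1 are all 1, so H_0 = Z.
  H_1: rank ker ∂_1 − rank ∂_2 = (24 − 7) − 15 = 2, and the invariant factors of ∂_2 are all 1, so H_1 = Z^2.
  H_2: rank ker ∂_2 − rank ∂_3 = (16 − 15) − 0 = 1, and there is no ∂_3, so H_2 = Z.

As a check, the Euler characteristic is 8 − 24 + 16 = 0, which agrees with 1 − 2 + 1 = 0.
(K is a triangulation of the torus T^2.)

Hence the Betti numbers are b_0 = 1, b_1 = 2, b_2 = 1.

b_0 = 1, b_1 = 2, b_2 = 1.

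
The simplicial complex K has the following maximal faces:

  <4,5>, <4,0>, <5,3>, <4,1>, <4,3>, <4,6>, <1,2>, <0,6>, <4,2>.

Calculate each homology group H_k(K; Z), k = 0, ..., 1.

Take the total order 0 < 1 < 2 < 3 < 4 < 5 < 6 on the vertex set. Then K (dimension 1) consists of the simplices:

  0-simplices (7): [0], [1], [2], [3], [4], [5], [6]
  1-simplices (9): [0,4], [0,6], [1,2], [1,4], [2,4], [3,4], [3,5], [4,5], [4,6]

so the chain groups are C_0 ≅ Z^7, C_1 ≅ Z^9.

∂_1: C_1 → C_0 is given by ∂[p,q] = [q] − [p]. For instance
  ∂[3,4] = [4] − [3].
This gives a 7×9 integer matrix of rank 6; reducing to Smith normal form yields diagonal entries (1,1,1,1,1,1).

Computing H_k = (kernel of ∂_k) / (image of ∂_{k+1}):

  H_0: rank C_0 − rank ∂_1 = 7 − 6 = 1, and the invariant factors of ∂_1 are all 1, so H_0 = Z.
  H_1: rank ker ∂_1 − rank ∂_2 = (9 − 6) − 0 = 3, and there is no ∂_2, so H_1 = Z^3.

(K is a triangulation of a wedge of 3 circles.)

H_0 = Z,  H_1 = Z^3.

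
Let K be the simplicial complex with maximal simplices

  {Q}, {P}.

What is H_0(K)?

H_0 = Z^2.

K has 2 vertices.
rank ∂_0 = 0, rank ∂_1 = 0 ⇒ b_0 = 2 − 0 − 0 = 2. So H_0 ≅ Z^2.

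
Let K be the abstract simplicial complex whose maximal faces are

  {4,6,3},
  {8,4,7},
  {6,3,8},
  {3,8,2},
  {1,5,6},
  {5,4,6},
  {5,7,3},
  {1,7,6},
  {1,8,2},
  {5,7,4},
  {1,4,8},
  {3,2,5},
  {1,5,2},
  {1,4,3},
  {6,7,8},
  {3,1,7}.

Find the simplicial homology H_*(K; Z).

K has 8 vertices, 24 edges, 16 triangles.
rank ∂_0 = 0, rank ∂_1 = 7 ⇒ b_0 = 8 − 0 − 7 = 1; all invariant factors of ∂_1 are 1 so no torsion. So H_0 = Z.
rank ∂_1 = 7, rank ∂_2 = 15 ⇒ b_1 = 24 − 7 − 15 = 2; all invariant factors of ∂_2 are 1 so no torsion. So H_1 = Z^2.
rank ∂_2 = 15, rank ∂_3 = 0 ⇒ b_2 = 16 − 15 − 0 = 1. So H_2 = Z.

H_0 ≅ Z,  H_1 ≅ Z^2,  H_2 ≅ Z.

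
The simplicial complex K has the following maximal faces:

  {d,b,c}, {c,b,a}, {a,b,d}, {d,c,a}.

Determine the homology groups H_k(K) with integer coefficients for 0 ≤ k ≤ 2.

K has 4 vertices, 6 edges, 4 triangles.
rank ∂_0 = 0, rank ∂_1 = 3 ⇒ b_0 = 4 − 0 − 3 = 1; all invariant factors of ∂_1 are 1 so no torsion. So H_0 = Z.
rank ∂_1 = 3, rank ∂_2 = 3 ⇒ b_1 = 6 − 3 − 3 = 0; all invariant factors of ∂_2 are 1 so no torsion. So H_1 = 0.
rank ∂_2 = 3, rank ∂_3 = 0 ⇒ b_2 = 4 − 3 − 0 = 1. So H_2 = Z.

H_0 ≅ Z,  H_1 = 0,  H_2 ≅ Z.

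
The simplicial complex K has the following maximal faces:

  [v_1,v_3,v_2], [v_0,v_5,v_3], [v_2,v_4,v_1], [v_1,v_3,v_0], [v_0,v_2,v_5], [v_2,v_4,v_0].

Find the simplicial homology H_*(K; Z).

Fix the vertex order v_0 < v_1 < v_2 < v_3 < v_4 < v_5 and write every simplex with vertices in increasing order. Then dim K = 2 and the simplices of K are:

  0-simplices (6): [v_0], [v_1], [v_2], [v_3], [v_4], [v_5]
  1-simplices (12): [v_0,v_1], [v_0,v_2], [v_0,v_3], [v_0,v_4], [v_0,v_5], [v_1,v_2], [v_1,v_3], [v_1,v_4], [v_2,v_3], [v_2,v_4], [v_2,v_5], [v_3,v_5]
  2-simplices (6): [v_0,v_1,v_3], [v_0,v_2,v_4], [v_0,v_2,v_5], [v_0,v_3,v_5], [v_1,v_2,v_3], [v_1,v_2,v_4]

so the chain groups are C_0 ≅ Z^6, C_1 ≅ Z^12, C_2 ≅ Z^6.

∂_1: C_1 → C_0 maps an edge to its endpoints' difference, ∂[p,q] = q − p. For instance
  ∂[v_0,v_1] = [v_1] − [v_0].
The 6×12 boundary matrix has rank 5 and Smith normal form diag(1,1,1,1,1).

Boundary ∂_2: C_2 → C_1 acts by ∂[p,q,r] = [q,r] − [p,r] + [p,q]. For instance
  ∂[v_0,v_2,v_5] = [v_2,v_5] − [v_0,v_5] + [v_0,v_2],
  ∂[v_0,v_1,v_3] = [v_1,v_3] − [v_0,v_3] + [v_0,v_1].
As a 12×6 matrix over Z this has rank 6, with invariant factors (1,1,1,1,1,1).

From H_k ≅ ker(∂_k) / im(∂_{k+1}) we obtain:

  H_0: rank C_0 − rank ∂_1 = 6 − 5 = 1, and the invariant factors of ∂_1 are all 1, so H_0 = Z.
  H_1: rank ker ∂_1 − rank ∂_2 = (12 − 5) − 6 = 1, and the invariant factors of ∂_2 are all 1, so H_1 = Z.
  H_2: rank ker ∂_2 − rank ∂_3 = (6 − 6) − 0 = 0, and there is no ∂_3, so H_2 = 0.

H_0 ≅ Z,  H_1 ≅ Z,  H_2 = 0.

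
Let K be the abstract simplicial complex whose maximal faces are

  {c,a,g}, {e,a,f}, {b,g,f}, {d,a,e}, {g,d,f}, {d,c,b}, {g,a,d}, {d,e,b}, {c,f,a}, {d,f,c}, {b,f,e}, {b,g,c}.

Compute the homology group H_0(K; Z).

H_0 ≅ Z.

Order the vertices as a < b < c < d < e < f < g. Listing each simplex with vertices in this order, K has dimension 2 with simplices:

  0-simplices (7): a, b, c, d, e, f, g
  1-simplices (18): ac, ad, ae, af, ag, bc, bd, be, bf, bg, cd, cf, cg, de, df, dg, ef, fg
  2-simplices (12): acf, acg, ade, adg, aef, bcd, bcg, bde, bef, bfg, cdf, dfg

giving chain groups C_0 ≅ Z^7, C_1 ≅ Z^18, C_2 ≅ Z^12.

∂_1: C_1 → C_0 is given by ∂[p,q] = [q] − [p]. For instance
  ∂cg = g − c.
As a 7×18 matrix over Z this has rank 6, with invariant factors (1,1,1,1,1,1).

∂_2: C_2 → C_1 maps a triangle to the signed sum of its edges. For instance
  ∂bde = de − be + bd,
  ∂acg = cg − ag + ac.
As a 18×12 matrix over Z this has rank 12, with invariant factors (1,1,1,1,1,1,1,1,1,1,1,2).

Computing H_k = (kernel of ∂_k) / (image of ∂_{k+1}):

  H_0: rank C_0 − rank ∂_1 = 7 − 6 = 1, and the invariant factors of ∂_1 are all 1, so H_0 ≅ Z.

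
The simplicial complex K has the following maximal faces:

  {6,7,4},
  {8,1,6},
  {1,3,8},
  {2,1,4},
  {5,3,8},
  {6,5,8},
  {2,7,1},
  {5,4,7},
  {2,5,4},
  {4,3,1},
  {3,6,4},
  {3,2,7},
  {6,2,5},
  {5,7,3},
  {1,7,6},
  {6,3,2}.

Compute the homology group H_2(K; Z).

Take the total order 1 < 2 < 3 < 4 < 5 < 6 < 7 < 8 on the vertex set. Then K (dimension 2) consists of the simplices:

  0-simplices (8): [1], [2], [3], [4], [5], [6], [7], [8]
  1-simplices (24): (24 of them)
  2-simplices (16): [1,2,4], [1,2,7], [1,3,4], [1,3,8], [1,6,7], [1,6,8], [2,3,6], [2,3,7], [2,4,5], [2,5,6], [3,4,6], [3,5,7], [3,5,8], [4,5,7], [4,6,7], [5,6,8]

giving chain groups C_0 ≅ Z^8, C_1 ≅ Z^24, C_2 ≅ Z^16.

Boundary ∂_1: C_1 → C_0 sends each edge [p,q] (with p < q) to q − p.
The resulting 8×24 matrix has rank 7, and its Smith normal form has invariant factors (1,1,1,1,1,1,1).

The boundary map ∂_2: C_2 → C_1 acts by ∂[p,q,r] = [q,r] − [p,r] + [p,q]. For instance
  ∂[3,4,6] = [4,6] − [3,6] + [3,4],
  ∂[1,3,8] = [3,8] − [1,8] + [1,3].
The resulting 24×16 matrix has rank 15, and its Smith normal form has invariant factors (1,1,1,1,1,1,1,1,1,1,1,1,1,1,1).

Computing H_k = (kernel of ∂_k) / (image of ∂_{k+1}):

  H_2: rank ker ∂_2 − rank ∂_3 = (16 − 15) − 0 = 1, and there is no ∂_3, so H_2 = Z.

H_2 ≅ Z.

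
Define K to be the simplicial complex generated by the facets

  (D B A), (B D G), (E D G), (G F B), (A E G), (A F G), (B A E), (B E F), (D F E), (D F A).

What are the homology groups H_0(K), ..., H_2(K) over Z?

H_0 ≅ Z,  H_1 ≅ Z/2Z,  H_2 = 0.

We work with the vertex ordering A < B < D < E < F < G. The simplices of K, each written with vertices in increasing order, are:

  0-simplices (6): A, B, D, E, F, G
  1-simplices (15): AB, AD, AE, AF, AG, BD, BE, BF, BG, DE, DF, DG, EF, EG, FG
  2-simplices (10): ABD, ABE, ADF, AEG, AFG, BDG, BEF, BFG, DEF, DEG

so the chain groups are C_0 ≅ Z^6, C_1 ≅ Z^15, C_2 ≅ Z^10.

Boundary ∂_1: C_1 → C_0 maps an edge to its endpoints' difference, ∂[p,q] = q − p. For instance
  ∂EG = G − E.
The 6×15 boundary matrix has rank 5 and Smith normal form diag(1,1,1,1,1).

Boundary ∂_2: C_2 → C_1 maps a triangle to the signed sum of its edges. For instance
  ∂BEF = EF − BF + BE,
  ∂AFG = FG − AG + AF.
The resulting 15×10 matrix has rank 10, and its Smith normal form has invariant factors (1,1,1,1,1,1,1,1,1,2).

From H_k ≅ ker(∂_k) / im(∂_{k+1}) we obtain:

  H_0: rank C_0 − rank ∂_1 = 6 − 5 = 1, and the invariant factors of ∂_1 are all 1, so H_0 ≅ Z.
  H_1: rank ker ∂_1 − rank ∂_2 = (15 − 5) − 10 = 0, and ∂_2 has invariant factor 2 > 1, so H_1 ≅ Z/2Z.
  H_2: rank ker ∂_2 − rank ∂_3 = (10 − 10) − 0 = 0, and there is no ∂_3, so H_2 ≅ 0.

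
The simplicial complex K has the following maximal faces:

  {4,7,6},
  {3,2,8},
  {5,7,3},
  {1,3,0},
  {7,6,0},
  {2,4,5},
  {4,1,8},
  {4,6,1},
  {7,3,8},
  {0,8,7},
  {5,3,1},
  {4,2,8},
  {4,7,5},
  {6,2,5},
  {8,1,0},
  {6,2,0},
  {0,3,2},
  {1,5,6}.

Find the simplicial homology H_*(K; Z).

H_0 ≅ Z,  H_1 ≅ Z ⊕ Z/2,  H_2 = 0.

We work with the vertex ordering 0 < 1 < 2 < 3 < 4 < 5 < 6 < 7 < 8. The simplices of K, each written with vertices in increasing order, are:

  0-simplices (9): [0], [1], [2], [3], [4], [5], [6], [7], [8]
  1-simplices (27): (27 of them)
  2-simplices (18): [0,1,3], [0,1,8], [0,2,3], [0,2,6], [0,6,7], [0,7,8], [1,3,5], [1,4,6], [1,4,8], [1,5,6], [2,3,8], [2,4,5], [2,4,8], [2,5,6], [3,5,7], [3,7,8], [4,5,7], [4,6,7]

so the chain groups are C_0 ≅ Z^9, C_1 ≅ Z^27, C_2 ≅ Z^18.

The boundary map ∂_1: C_1 → C_0 sends each edge [p,q] (with p < q) to q − p. For instance
  ∂[2,3] = [3] − [2].
The 9×27 boundary matrix has rank 8 and Smith normal form diag(1,1,1,1,1,1,1,1).

∂_2: C_2 → C_1 acts by ∂[p,q,r] = [q,r] − [p,r] + [p,q]. For instance
  ∂[2,4,5] = [4,5] − [2,5] + [2,4],
  ∂[3,7,8] = [7,8] − [3,8] + [3,7].
This gives a 27×18 integer matrix of rank 18; reducing to Smith normal form yields diagonal entries (1,1,1,1,1,1,1,1,1,1,1,1,1,1,1,1,1,2).

Computing H_k = (kernel of ∂_k) / (image of ∂_{k+1}):

  H_0: rank C_0 − rank ∂_1 = 9 − 8 = 1, and the invariant factors of ∂_1 are all 1, so H_0 ≅ Z.
  H_1: rank ker ∂_1 − rank ∂_2 = (27 − 8) − 18 = 1, and ∂_2 has invariant factor 2 > 1, so H_1 ≅ Z ⊕ Z/2.
  H_2: rank ker ∂_2 − rank ∂_3 = (18 − 18) − 0 = 0, and there is no ∂_3, so H_2 ≅ 0.

(K is a triangulation of the Klein bottle.)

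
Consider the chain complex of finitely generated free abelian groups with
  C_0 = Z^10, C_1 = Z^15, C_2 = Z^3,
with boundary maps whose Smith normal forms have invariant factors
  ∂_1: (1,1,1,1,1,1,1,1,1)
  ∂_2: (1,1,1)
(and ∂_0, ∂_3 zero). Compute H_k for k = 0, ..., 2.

H_0 ≅ Z,  H_1 ≅ Z^3,  H_2 = 0.

H_0: b_0 = 10 − 0 − 9 = 1; torsion from ∂_1 factors > 1: none. So H_0 ≅ Z.
H_1: b_1 = 15 − 9 − 3 = 3; torsion from ∂_2 factors > 1: none. So H_1 ≅ Z^3.
H_2: b_2 = 3 − 3 − 0 = 0; torsion from ∂_3 factors > 1: none. So H_2 ≅ 0.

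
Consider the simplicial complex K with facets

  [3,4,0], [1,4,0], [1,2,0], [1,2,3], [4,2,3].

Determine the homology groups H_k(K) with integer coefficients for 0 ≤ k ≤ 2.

We work with the vertex ordering 0 < 1 < 2 < 3 < 4. The simplices of K, each written with vertices in increasing order, are:

  0-simplices (5): [0], [1], [2], [3], [4]
  1-simplices (10): [0,1], [0,2], [0,3], [0,4], [1,2], [1,3], [1,4], [2,3], [2,4], [3,4]
  2-simplices (5): [0,1,2], [0,1,4], [0,3,4], [1,2,3], [2,3,4]

so the chain groups are C_0 ≅ Z^5, C_1 ≅ Z^10, C_2 ≅ Z^5.

∂_1: C_1 → C_0 sends each edge [p,q] (with p < q) to q − p.
The resulting 5×10 matrix has rank 4, and its Smith normal form has invariant factors (1,1,1,1).

Boundary ∂_2: C_2 → C_1 sends each 2-simplex [p,q,r] to [q,r] − [p,r] + [p,q]. For instance
  ∂[1,2,3] = [2,3] − [1,3] + [1,2],
  ∂[0,1,4] = [1,4] − [0,4] + [0,1].
The resulting 10×5 matrix has rank 5, and its Smith normal form has invariant factors (1,1,1,1,1).

From H_k ≅ ker(∂_k) / im(∂_{k+1}) we obtain:

  H_0: rank C_0 − rank ∂_1 = 5 − 4 = 1, and the invariant factors of ∂_1 are all 1, so H_0 = Z.
  H_1: rank ker ∂_1 − rank ∂_2 = (10 − 4) − 5 = 1, and the invariant factors of ∂_2 are all 1, so H_1 = Z.
  H_2: rank ker ∂_2 − rank ∂_3 = (5 − 5) − 0 = 0, and there is no ∂_3, so H_2 = 0.

As a check, the Euler characteristic is 5 − 10 + 5 = 0, which agrees with 1 − 1 + 0 = 0.

H_0 ≅ Z,  H_1 ≅ Z,  H_2 = 0.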